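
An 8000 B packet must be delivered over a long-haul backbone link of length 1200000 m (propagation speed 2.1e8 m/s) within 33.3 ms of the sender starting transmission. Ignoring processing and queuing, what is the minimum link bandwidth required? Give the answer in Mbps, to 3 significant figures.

2.32 Mbps

L = 64000 bits.
Propagation delay = 1200000 / 210000000 = 5.71429 ms.
Transmission budget = 33.3 − 5.71429 = 27.5857 ms.
R ≥ L / t_tx = 64000 bits / 0.0275857 s = 2.32 Mbps.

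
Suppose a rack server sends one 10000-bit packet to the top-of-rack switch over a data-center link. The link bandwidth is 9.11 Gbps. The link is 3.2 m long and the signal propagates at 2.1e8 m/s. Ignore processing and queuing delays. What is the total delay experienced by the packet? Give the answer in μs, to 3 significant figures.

1.11 μs

Transmission delay = L/R = 10000 / 9110000000 = 1.09769 μs.
Propagation delay = d/s = 3.2 m / 210000000 m/s = 0.0152381 μs.
Total = 1.11 μs.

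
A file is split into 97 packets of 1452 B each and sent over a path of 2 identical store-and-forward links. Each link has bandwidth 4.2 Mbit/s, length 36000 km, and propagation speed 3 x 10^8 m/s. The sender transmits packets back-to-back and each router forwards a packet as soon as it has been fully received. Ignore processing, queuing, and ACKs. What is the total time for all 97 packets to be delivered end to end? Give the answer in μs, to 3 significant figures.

Per-hop transmission t_tx = L/R = 11616/4200000 = 2765.71 μs.
Per-hop propagation t_prop = 36000000/300000000 = 120000 μs.
Pipeline fill: first packet needs 2·t_tx to clear all hops; remaining 96 packets each add one t_tx.
Total = (2+97-1)·t_tx + 2·t_prop = 98·2765.71 + 2·120000 = 511000 μs.

511000 μs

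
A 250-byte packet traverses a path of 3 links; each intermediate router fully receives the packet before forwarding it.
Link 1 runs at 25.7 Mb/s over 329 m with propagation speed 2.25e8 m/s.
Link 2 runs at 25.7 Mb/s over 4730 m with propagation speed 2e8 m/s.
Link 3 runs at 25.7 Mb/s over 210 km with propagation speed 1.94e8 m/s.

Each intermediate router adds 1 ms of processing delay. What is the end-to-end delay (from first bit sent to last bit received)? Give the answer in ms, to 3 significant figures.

L = 250 × 8 = 2000 bits.
Transmission delay per hop = L/R = 2000/25700000 = 0.077821 ms; 3 hops → 0.233463 ms.
Propagation delays (d/s per hop): 0.00146222, 0.02365, 1.08247 ms; sum = 1.10759 ms.
Processing at 2 router(s): 2 × 1 ms = 2 ms.
End-to-end = 3.34 ms.

3.34 ms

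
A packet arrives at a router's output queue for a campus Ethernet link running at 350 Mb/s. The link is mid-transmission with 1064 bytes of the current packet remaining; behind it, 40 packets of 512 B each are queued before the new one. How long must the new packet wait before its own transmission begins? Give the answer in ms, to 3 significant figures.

0.492 ms

Each queued packet: L/R = 4096/350000000 = 0.0117029 ms.
40 queued → 0.468114 ms.
Plus remaining 8512 bits of current packet: 0.02432 ms.
Queuing delay = 0.492 ms.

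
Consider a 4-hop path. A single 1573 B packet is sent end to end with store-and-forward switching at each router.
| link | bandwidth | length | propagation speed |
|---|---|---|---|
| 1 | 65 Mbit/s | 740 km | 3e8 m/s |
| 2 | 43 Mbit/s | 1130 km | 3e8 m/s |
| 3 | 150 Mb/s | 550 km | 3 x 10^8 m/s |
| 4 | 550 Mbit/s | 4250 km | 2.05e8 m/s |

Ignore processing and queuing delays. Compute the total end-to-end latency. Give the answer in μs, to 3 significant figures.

29400 μs

L = 1573 × 8 = 12584 bits.
Transmission delays (L/R per hop): 193.6, 292.651, 83.8933, 22.88 μs; sum = 593.024 μs.
Propagation delays (d/s per hop): 2466.67, 3766.67, 1833.33, 20731.7 μs; sum = 28798.4 μs.
End-to-end = 29400 μs.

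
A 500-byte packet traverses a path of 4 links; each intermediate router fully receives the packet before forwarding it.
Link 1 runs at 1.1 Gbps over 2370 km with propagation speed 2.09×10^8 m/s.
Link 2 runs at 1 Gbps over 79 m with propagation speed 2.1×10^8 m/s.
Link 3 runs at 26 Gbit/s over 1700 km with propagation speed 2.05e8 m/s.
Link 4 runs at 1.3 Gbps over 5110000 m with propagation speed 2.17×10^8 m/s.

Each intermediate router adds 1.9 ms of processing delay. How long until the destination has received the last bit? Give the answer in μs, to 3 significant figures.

L = 500 × 8 = 4000 bits.
Transmission delays (L/R per hop): 3.63636, 4, 0.153846, 3.07692 μs; sum = 10.8671 μs.
Propagation delays (d/s per hop): 11339.7, 0.37619, 8292.68, 23548.4 μs; sum = 43181.2 μs.
Processing at 3 router(s): 3 × 1.9 ms = 5700 μs.
End-to-end = 48900 μs.

48900 μs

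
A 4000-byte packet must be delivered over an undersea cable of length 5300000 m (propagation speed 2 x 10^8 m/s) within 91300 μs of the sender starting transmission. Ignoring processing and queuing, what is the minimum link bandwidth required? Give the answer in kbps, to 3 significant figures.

L = 32000 bits.
Propagation delay = 5300000 / 200000000 = 26500 μs.
Transmission budget = 91300 − 26500 = 64800 μs.
R ≥ L / t_tx = 32000 bits / 0.0648 s = 494 kbps.

494 kbps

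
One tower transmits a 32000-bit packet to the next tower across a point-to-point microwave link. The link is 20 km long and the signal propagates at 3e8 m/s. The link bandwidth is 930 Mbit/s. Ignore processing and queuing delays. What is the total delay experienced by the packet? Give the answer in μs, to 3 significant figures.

Transmission delay = L/R = 32000 / 930000000 = 34.4086 μs.
Propagation delay = d/s = 20000 m / 300000000 m/s = 66.6667 μs.
Total = 101 μs.

101 μs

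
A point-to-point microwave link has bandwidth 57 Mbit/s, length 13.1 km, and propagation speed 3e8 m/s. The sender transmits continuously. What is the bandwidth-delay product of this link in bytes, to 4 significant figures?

Propagation delay = 13100 / 300000000 = 4.36667e-05 s.
BDP = R × t_prop = 57000000 × 4.36667e-05 = 2489 bits.
In bytes: 2489/8 = 311.1 bytes.

311.1 bytes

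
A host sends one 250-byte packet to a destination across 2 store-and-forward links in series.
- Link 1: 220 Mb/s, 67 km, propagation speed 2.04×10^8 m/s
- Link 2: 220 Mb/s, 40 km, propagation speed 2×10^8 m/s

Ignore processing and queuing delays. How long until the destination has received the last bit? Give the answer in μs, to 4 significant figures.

546.6 μs

L = 250 × 8 = 2000 bits.
Transmission delay per hop = L/R = 2000/220000000 = 9.09091 μs; 2 hops → 18.1818 μs.
Propagation delays (d/s per hop): 328.431, 200 μs; sum = 528.431 μs.
End-to-end = 546.6 μs.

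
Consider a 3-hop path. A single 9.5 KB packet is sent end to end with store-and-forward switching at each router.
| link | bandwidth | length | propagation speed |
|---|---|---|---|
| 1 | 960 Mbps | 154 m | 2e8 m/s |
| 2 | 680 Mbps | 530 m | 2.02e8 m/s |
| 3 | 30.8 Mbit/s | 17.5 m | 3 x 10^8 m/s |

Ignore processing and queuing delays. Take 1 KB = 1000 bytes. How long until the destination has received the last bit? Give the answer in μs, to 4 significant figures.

L = 76000 bits.
Transmission delays (L/R per hop): 79.1667, 111.765, 2467.53 μs; sum = 2658.46 μs.
Propagation delays (d/s per hop): 0.77, 2.62376, 0.0583333 μs; sum = 3.4521 μs.
End-to-end = 2662 μs.

2662 μs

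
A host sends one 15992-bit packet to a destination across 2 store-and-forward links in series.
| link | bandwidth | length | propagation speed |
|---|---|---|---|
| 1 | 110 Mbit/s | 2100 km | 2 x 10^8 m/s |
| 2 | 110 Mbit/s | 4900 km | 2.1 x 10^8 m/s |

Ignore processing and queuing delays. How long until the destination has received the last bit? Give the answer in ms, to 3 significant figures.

34.1 ms

Transmission delay per hop = L/R = 15992/110000000 = 0.145382 ms; 2 hops → 0.290764 ms.
Propagation delays (d/s per hop): 10.5, 23.3333 ms; sum = 33.8333 ms.
End-to-end = 34.1 ms.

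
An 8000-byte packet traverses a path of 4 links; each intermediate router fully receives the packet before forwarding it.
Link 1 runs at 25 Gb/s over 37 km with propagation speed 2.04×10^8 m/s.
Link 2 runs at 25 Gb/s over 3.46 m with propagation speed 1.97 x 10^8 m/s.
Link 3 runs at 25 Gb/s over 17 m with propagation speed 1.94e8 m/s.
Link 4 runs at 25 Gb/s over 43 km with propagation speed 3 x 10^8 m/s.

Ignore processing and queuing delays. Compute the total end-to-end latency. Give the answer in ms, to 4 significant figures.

0.3351 ms

L = 8000 × 8 = 64000 bits.
Transmission delay per hop = L/R = 64000/25000000000 = 0.00256 ms; 4 hops → 0.01024 ms.
Propagation delays (d/s per hop): 0.181373, 1.75635e-05, 8.76289e-05, 0.143333 ms; sum = 0.324811 ms.
End-to-end = 0.3351 ms.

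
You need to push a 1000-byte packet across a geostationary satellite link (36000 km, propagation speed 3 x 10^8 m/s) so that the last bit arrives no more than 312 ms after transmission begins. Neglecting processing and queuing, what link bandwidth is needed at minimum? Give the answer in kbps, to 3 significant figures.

L = 8000 bits.
Propagation delay = 36000000 / 300000000 = 120 ms.
Transmission budget = 312 − 120 = 192 ms.
R ≥ L / t_tx = 8000 bits / 0.192 s = 41.7 kbps.

41.7 kbps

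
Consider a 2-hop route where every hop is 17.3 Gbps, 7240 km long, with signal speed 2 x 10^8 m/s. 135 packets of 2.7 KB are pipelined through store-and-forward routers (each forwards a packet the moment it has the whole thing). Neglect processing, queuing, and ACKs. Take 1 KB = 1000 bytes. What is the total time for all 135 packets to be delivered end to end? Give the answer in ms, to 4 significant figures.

72.57 ms

Per-hop transmission t_tx = L/R = 21600/17300000000 = 0.00124855 ms.
Per-hop propagation t_prop = 7240000/200000000 = 36.2 ms.
Pipeline fill: first packet needs 2·t_tx to clear all hops; remaining 134 packets each add one t_tx.
Total = (2+135-1)·t_tx + 2·t_prop = 136·0.00124855 + 2·36.2 = 72.57 ms.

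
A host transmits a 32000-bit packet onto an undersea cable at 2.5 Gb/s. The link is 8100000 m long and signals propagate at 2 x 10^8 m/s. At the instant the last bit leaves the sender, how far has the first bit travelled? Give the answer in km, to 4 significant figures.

t_tx = L/R = 32000/2500000000 = 1.28e-05 s.
Distance = s × t_tx = 200000000 × 1.28e-05 = 2.560 km.

2.560 km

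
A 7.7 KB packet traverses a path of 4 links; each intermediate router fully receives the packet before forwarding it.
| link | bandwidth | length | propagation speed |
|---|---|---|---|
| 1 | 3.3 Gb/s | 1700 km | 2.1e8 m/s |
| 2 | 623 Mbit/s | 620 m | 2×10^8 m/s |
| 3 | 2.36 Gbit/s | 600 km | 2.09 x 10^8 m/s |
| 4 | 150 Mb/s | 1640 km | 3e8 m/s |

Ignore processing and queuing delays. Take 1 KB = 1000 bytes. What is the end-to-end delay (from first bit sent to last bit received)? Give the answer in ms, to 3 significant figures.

17.0 ms

L = 61600 bits.
Transmission delays (L/R per hop): 0.0186667, 0.0988764, 0.0261017, 0.410667 ms; sum = 0.554311 ms.
Propagation delays (d/s per hop): 8.09524, 0.0031, 2.87081, 5.46667 ms; sum = 16.4358 ms.
End-to-end = 17.0 ms.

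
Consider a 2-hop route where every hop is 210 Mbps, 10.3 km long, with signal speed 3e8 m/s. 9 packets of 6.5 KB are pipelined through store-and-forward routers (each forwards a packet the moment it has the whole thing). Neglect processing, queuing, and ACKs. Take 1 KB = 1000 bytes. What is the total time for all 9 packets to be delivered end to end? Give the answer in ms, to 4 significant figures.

Per-hop transmission t_tx = L/R = 52000/210000000 = 0.247619 ms.
Per-hop propagation t_prop = 10300/300000000 = 0.0343333 ms.
Pipeline fill: first packet needs 2·t_tx to clear all hops; remaining 8 packets each add one t_tx.
Total = (2+9-1)·t_tx + 2·t_prop = 10·0.247619 + 2·0.0343333 = 2.545 ms.

2.545 ms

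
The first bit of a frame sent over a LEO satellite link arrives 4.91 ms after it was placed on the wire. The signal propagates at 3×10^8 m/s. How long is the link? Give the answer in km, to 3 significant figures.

d = s × t_prop = 300000000 × 0.00491 = 1470 km.

1470 km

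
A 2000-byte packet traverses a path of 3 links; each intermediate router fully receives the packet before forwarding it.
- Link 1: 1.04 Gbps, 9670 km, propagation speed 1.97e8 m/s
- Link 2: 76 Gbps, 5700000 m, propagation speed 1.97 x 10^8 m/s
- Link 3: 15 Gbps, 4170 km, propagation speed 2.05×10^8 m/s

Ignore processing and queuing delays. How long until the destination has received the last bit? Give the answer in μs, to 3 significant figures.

98400 μs

L = 2000 × 8 = 16000 bits.
Transmission delays (L/R per hop): 15.3846, 0.210526, 1.06667 μs; sum = 16.6618 μs.
Propagation delays (d/s per hop): 49086.3, 28934, 20341.5 μs; sum = 98361.8 μs.
End-to-end = 98400 μs.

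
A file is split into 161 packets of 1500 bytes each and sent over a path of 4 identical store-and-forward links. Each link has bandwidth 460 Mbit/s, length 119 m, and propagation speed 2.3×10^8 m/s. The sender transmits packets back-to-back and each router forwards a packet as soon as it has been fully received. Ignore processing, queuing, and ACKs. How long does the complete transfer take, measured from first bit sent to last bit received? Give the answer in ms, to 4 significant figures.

Per-hop transmission t_tx = L/R = 12000/460000000 = 0.026087 ms.
Per-hop propagation t_prop = 119/2.3e+08 = 0.000517391 ms.
Pipeline fill: first packet needs 4·t_tx to clear all hops; remaining 160 packets each add one t_tx.
Total = (4+161-1)·t_tx + 4·t_prop = 164·0.026087 + 4·0.000517391 = 4.280 ms.

4.280 ms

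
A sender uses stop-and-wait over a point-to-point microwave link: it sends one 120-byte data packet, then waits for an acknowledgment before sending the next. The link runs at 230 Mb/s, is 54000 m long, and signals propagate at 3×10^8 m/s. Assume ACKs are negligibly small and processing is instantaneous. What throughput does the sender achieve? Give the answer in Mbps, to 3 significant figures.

2.64 Mbps

t_tx = L/R = 960/230000000 = 4.17391e-06 s.
t_prop = 54000/300000000 = 0.00018 s; RTT = 0.00036 s.
Cycle = t_tx + RTT = 0.000364174 s.
Throughput = L / cycle = 960 / 0.000364174 = 2.64 Mbps.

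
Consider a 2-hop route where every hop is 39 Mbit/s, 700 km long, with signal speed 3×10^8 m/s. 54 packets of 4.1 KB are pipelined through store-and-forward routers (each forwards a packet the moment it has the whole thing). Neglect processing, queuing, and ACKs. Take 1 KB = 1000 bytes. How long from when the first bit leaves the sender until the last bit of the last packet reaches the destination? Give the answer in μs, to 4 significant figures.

50920 μs

Per-hop transmission t_tx = L/R = 32800/39000000 = 841.026 μs.
Per-hop propagation t_prop = 700000/300000000 = 2333.33 μs.
Pipeline fill: first packet needs 2·t_tx to clear all hops; remaining 53 packets each add one t_tx.
Total = (2+54-1)·t_tx + 2·t_prop = 55·841.026 + 2·2333.33 = 50920 μs.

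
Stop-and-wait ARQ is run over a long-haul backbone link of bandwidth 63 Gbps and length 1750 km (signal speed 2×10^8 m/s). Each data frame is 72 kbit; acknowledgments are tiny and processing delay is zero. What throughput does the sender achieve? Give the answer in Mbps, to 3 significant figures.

t_tx = L/R = 72000/63000000000 = 1.14286e-06 s.
t_prop = 1750000/200000000 = 0.00875 s; RTT = 0.0175 s.
Cycle = t_tx + RTT = 0.0175011 s.
Throughput = L / cycle = 72000 / 0.0175011 = 4.11 Mbps.

4.11 Mbps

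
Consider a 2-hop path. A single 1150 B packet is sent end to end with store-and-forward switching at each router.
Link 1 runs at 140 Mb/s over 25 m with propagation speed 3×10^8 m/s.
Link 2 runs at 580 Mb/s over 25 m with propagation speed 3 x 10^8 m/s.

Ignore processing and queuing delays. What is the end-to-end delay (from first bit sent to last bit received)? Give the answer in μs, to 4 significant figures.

81.74 μs

L = 1150 × 8 = 9200 bits.
Transmission delays (L/R per hop): 65.7143, 15.8621 μs; sum = 81.5764 μs.
Propagation delays (d/s per hop): 0.0833333, 0.0833333 μs; sum = 0.166667 μs.
End-to-end = 81.74 μs.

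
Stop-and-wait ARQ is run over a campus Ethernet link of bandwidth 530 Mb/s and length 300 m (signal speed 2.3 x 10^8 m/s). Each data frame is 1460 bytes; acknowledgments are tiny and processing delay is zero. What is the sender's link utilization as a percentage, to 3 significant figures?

t_tx = L/R = 11680/530000000 = 2.20377e-05 s.
t_prop = 300/2.3e+08 = 1.30435e-06 s; RTT = 2.6087e-06 s.
Cycle = t_tx + RTT = 2.46464e-05 s.
Utilization = t_tx / cycle = 2.20377e-05/2.46464e-05 = 89.4 %.

89.4 %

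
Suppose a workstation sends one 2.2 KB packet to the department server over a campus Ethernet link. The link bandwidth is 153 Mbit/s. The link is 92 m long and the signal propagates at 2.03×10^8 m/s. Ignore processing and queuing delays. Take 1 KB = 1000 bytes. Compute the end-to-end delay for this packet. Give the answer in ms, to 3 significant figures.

L = 17600 bits.
Transmission delay = L/R = 17600 / 153000000 = 0.115033 ms.
Propagation delay = d/s = 92 m / 2.03e+08 m/s = 0.000453202 ms.
Total = 0.115 ms.

0.115 ms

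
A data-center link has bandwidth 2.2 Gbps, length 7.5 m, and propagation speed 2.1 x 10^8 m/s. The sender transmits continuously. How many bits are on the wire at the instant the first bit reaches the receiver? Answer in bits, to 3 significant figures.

78.6 bits

Propagation delay = 7.5 / 210000000 = 3.57143e-08 s.
BDP = R × t_prop = 2200000000 × 3.57143e-08 = 78.5714 bits.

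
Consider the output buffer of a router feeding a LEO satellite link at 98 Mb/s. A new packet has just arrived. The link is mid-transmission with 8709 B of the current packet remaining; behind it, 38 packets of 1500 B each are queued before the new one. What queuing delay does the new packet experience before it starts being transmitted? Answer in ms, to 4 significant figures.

Each queued packet: L/R = 12000/98000000 = 0.122449 ms.
38 queued → 4.65306 ms.
Plus remaining 69672 bits of current packet: 0.710939 ms.
Queuing delay = 5.364 ms.

5.364 ms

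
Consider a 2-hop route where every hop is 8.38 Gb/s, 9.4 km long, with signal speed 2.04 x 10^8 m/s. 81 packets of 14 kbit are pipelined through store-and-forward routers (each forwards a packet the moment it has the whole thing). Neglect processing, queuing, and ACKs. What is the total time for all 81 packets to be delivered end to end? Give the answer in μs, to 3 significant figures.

229 μs

Per-hop transmission t_tx = L/R = 14000/8.38e+09 = 1.67064 μs.
Per-hop propagation t_prop = 9400/204000000 = 46.0784 μs.
Pipeline fill: first packet needs 2·t_tx to clear all hops; remaining 80 packets each add one t_tx.
Total = (2+81-1)·t_tx + 2·t_prop = 82·1.67064 + 2·46.0784 = 229 μs.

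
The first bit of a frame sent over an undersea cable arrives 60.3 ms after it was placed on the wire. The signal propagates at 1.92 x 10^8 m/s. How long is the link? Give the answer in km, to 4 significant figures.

d = s × t_prop = 192000000 × 0.0603 = 11580 km.

11580 km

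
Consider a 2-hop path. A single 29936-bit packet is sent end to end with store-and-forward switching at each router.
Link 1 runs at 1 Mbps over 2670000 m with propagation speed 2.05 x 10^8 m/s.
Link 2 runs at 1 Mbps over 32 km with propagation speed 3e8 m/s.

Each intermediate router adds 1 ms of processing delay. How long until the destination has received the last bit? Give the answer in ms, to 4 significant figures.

74.00 ms

Transmission delay per hop = L/R = 29936/1000000 = 29.936 ms; 2 hops → 59.872 ms.
Propagation delays (d/s per hop): 13.0244, 0.106667 ms; sum = 13.1311 ms.
Processing at 1 router(s): 1 × 1 ms = 1 ms.
End-to-end = 74.00 ms.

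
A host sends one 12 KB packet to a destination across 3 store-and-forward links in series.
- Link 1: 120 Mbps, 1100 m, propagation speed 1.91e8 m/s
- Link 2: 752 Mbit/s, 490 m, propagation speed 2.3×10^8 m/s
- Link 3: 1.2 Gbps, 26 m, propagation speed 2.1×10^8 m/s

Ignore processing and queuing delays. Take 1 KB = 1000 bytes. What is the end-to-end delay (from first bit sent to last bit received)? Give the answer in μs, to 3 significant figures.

1020 μs

L = 96000 bits.
Transmission delays (L/R per hop): 800, 127.66, 80 μs; sum = 1007.66 μs.
Propagation delays (d/s per hop): 5.75916, 2.13043, 0.12381 μs; sum = 8.01341 μs.
End-to-end = 1020 μs.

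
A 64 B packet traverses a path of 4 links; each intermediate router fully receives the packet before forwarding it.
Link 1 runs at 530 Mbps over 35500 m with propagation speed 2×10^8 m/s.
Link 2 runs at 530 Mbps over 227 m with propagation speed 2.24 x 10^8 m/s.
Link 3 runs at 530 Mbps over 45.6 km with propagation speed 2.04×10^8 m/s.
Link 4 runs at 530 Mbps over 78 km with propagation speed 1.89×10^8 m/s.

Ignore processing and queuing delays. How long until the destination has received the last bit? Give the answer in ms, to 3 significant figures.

L = 64 × 8 = 512 bits.
Transmission delay per hop = L/R = 512/530000000 = 0.000966038 ms; 4 hops → 0.00386415 ms.
Propagation delays (d/s per hop): 0.1775, 0.00101339, 0.223529, 0.412698 ms; sum = 0.814741 ms.
End-to-end = 0.819 ms.

0.819 ms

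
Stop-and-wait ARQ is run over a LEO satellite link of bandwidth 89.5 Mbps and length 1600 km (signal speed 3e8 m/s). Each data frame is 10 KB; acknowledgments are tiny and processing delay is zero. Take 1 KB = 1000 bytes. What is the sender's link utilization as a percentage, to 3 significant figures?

t_tx = L/R = 80000/89500000 = 0.000893855 s.
t_prop = 1600000/300000000 = 0.00533333 s; RTT = 0.0106667 s.
Cycle = t_tx + RTT = 0.0115605 s.
Utilization = t_tx / cycle = 0.000893855/0.0115605 = 7.73 %.

7.73 %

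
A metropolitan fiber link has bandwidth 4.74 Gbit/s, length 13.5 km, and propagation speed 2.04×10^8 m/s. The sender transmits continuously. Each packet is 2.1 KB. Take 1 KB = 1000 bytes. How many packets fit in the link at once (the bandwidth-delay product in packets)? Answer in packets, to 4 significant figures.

Propagation delay = 13500 / 204000000 = 6.61765e-05 s.
BDP = R × t_prop = 4740000000 × 6.61765e-05 = 313676 bits.
In packets of 16800 bits: 18.67 packets.

18.67 packets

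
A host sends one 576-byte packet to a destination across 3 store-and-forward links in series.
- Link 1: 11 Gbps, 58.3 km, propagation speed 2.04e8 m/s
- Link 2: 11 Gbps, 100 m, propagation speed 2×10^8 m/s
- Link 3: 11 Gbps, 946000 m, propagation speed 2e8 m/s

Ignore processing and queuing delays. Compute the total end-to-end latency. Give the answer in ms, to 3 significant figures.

5.02 ms

L = 576 × 8 = 4608 bits.
Transmission delay per hop = L/R = 4608/11000000000 = 0.000418909 ms; 3 hops → 0.00125673 ms.
Propagation delays (d/s per hop): 0.285784, 0.0005, 4.73 ms; sum = 5.01628 ms.
End-to-end = 5.02 ms.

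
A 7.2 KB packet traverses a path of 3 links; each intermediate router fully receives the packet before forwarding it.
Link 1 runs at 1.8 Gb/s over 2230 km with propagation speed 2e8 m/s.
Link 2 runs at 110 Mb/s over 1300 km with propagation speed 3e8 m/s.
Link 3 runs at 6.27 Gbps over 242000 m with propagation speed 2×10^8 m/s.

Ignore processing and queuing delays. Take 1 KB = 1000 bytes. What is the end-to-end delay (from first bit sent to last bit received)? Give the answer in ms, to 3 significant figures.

L = 57600 bits.
Transmission delays (L/R per hop): 0.032, 0.523636, 0.0091866 ms; sum = 0.564823 ms.
Propagation delays (d/s per hop): 11.15, 4.33333, 1.21 ms; sum = 16.6933 ms.
End-to-end = 17.3 ms.

17.3 ms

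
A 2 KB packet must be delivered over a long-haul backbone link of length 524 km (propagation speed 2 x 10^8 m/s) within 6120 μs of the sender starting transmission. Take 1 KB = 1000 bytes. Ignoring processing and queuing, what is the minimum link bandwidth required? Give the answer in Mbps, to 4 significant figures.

L = 16000 bits.
Propagation delay = 524000 / 200000000 = 2620 μs.
Transmission budget = 6120 − 2620 = 3500 μs.
R ≥ L / t_tx = 16000 bits / 0.0035 s = 4.571 Mbps.

4.571 Mbps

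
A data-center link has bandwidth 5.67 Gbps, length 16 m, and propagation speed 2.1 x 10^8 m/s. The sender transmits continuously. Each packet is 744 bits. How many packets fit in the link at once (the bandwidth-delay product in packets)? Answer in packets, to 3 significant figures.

Propagation delay = 16 / 210000000 = 7.61905e-08 s.
BDP = R × t_prop = 5670000000 × 7.61905e-08 = 432 bits.
In packets of 744 bits: 0.581 packets.

0.581 packets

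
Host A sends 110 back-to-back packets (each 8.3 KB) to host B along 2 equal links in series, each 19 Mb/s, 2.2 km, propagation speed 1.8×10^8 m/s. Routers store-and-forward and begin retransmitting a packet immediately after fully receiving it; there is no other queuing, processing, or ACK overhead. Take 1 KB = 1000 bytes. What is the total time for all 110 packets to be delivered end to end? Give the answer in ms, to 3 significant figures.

Per-hop transmission t_tx = L/R = 66400/19000000 = 3.49474 ms.
Per-hop propagation t_prop = 2200/180000000 = 0.0122222 ms.
Pipeline fill: first packet needs 2·t_tx to clear all hops; remaining 109 packets each add one t_tx.
Total = (2+110-1)·t_tx + 2·t_prop = 111·3.49474 + 2·0.0122222 = 388 ms.

388 ms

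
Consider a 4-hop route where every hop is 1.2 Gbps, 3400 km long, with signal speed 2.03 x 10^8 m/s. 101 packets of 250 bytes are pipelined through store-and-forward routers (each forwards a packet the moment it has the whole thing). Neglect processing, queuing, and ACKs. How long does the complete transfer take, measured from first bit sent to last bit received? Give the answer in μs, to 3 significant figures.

67200 μs

Per-hop transmission t_tx = L/R = 2000/1200000000 = 1.66667 μs.
Per-hop propagation t_prop = 3400000/2.03e+08 = 16748.8 μs.
Pipeline fill: first packet needs 4·t_tx to clear all hops; remaining 100 packets each add one t_tx.
Total = (4+101-1)·t_tx + 4·t_prop = 104·1.66667 + 4·16748.8 = 67200 μs.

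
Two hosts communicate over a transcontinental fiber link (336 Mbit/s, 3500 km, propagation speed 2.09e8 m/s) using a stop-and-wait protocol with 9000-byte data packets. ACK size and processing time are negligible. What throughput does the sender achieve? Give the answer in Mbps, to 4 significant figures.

2.136 Mbps

t_tx = L/R = 72000/336000000 = 0.000214286 s.
t_prop = 3500000/209000000 = 0.0167464 s; RTT = 0.0334928 s.
Cycle = t_tx + RTT = 0.0337071 s.
Throughput = L / cycle = 72000 / 0.0337071 = 2.136 Mbps.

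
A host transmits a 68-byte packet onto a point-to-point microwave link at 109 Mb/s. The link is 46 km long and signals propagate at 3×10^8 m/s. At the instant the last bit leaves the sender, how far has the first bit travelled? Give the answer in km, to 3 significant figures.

1.50 km

t_tx = L/R = 544/109000000 = 4.99083e-06 s.
Distance = s × t_tx = 300000000 × 4.99083e-06 = 1.50 km.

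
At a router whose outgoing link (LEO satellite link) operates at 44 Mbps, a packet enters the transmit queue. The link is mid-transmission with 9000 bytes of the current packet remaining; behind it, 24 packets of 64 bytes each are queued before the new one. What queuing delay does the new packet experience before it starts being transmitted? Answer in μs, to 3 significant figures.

Each queued packet: L/R = 512/44000000 = 11.6364 μs.
24 queued → 279.273 μs.
Plus remaining 72000 bits of current packet: 1636.36 μs.
Queuing delay = 1920 μs.

1920 μs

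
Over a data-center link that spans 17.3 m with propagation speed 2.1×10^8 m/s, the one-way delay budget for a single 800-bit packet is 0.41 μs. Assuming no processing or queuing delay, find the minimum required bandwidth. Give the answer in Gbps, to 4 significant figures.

2.442 Gbps

Propagation delay = 17.3 / 210000000 = 0.082381 μs.
Transmission budget = 0.41 − 0.082381 = 0.327619 μs.
R ≥ L / t_tx = 800 bits / 3.27619e-07 s = 2.442 Gbps.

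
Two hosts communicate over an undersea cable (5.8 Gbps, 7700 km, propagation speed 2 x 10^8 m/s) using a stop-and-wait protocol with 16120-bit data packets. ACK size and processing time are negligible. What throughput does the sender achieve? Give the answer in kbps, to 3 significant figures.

209 kbps

t_tx = L/R = 16120/5800000000 = 2.77931e-06 s.
t_prop = 7700000/200000000 = 0.0385 s; RTT = 0.077 s.
Cycle = t_tx + RTT = 0.0770028 s.
Throughput = L / cycle = 16120 / 0.0770028 = 209 kbps.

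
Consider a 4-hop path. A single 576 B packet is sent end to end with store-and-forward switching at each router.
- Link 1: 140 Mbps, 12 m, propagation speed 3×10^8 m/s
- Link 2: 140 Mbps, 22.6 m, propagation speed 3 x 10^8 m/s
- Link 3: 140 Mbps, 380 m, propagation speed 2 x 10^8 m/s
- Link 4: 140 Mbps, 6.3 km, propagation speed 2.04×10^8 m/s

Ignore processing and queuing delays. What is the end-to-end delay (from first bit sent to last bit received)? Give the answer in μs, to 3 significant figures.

L = 576 × 8 = 4608 bits.
Transmission delay per hop = L/R = 4608/140000000 = 32.9143 μs; 4 hops → 131.657 μs.
Propagation delays (d/s per hop): 0.04, 0.0753333, 1.9, 30.8824 μs; sum = 32.8977 μs.
End-to-end = 165 μs.

165 μs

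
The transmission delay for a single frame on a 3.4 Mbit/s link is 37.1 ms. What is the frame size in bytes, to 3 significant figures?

15800 bytes

L = R × t_tx = 3400000 b/s × 0.0371 s = 126140 bits.
In bytes: 126140 / 8 = 15800 bytes.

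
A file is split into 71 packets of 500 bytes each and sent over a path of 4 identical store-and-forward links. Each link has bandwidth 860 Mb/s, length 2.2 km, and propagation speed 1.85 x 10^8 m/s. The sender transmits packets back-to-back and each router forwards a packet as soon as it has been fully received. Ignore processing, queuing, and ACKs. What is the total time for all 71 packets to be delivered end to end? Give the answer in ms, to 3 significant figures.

0.392 ms

Per-hop transmission t_tx = L/R = 4000/860000000 = 0.00465116 ms.
Per-hop propagation t_prop = 2200/185000000 = 0.0118919 ms.
Pipeline fill: first packet needs 4·t_tx to clear all hops; remaining 70 packets each add one t_tx.
Total = (4+71-1)·t_tx + 4·t_prop = 74·0.00465116 + 4·0.0118919 = 0.392 ms.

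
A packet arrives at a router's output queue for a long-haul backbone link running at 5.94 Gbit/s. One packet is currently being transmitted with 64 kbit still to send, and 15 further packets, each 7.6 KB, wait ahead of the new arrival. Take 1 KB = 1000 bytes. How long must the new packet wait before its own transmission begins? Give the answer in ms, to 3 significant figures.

0.164 ms

Each queued packet: L/R = 60800/5940000000 = 0.0102357 ms.
15 queued → 0.153535 ms.
Plus remaining 64000 bits of current packet: 0.0107744 ms.
Queuing delay = 0.164 ms.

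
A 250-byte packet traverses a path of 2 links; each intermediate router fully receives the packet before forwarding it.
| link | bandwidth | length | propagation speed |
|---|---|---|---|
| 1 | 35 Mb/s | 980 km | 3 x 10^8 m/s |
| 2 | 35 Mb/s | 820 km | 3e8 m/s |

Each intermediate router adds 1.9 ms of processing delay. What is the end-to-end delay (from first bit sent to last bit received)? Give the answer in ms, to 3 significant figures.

L = 250 × 8 = 2000 bits.
Transmission delay per hop = L/R = 2000/35000000 = 0.0571429 ms; 2 hops → 0.114286 ms.
Propagation delays (d/s per hop): 3.26667, 2.73333 ms; sum = 6 ms.
Processing at 1 router(s): 1 × 1.9 ms = 1.9 ms.
End-to-end = 8.01 ms.

8.01 ms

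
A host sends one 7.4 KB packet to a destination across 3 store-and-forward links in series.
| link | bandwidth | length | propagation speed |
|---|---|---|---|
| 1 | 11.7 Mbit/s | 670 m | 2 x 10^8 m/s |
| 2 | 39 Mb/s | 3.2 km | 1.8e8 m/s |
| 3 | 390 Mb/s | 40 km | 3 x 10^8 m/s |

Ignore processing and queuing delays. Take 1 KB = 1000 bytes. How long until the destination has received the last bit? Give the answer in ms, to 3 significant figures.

L = 59200 bits.
Transmission delays (L/R per hop): 5.05983, 1.51795, 0.151795 ms; sum = 6.72957 ms.
Propagation delays (d/s per hop): 0.00335, 0.0177778, 0.133333 ms; sum = 0.154461 ms.
End-to-end = 6.88 ms.

6.88 ms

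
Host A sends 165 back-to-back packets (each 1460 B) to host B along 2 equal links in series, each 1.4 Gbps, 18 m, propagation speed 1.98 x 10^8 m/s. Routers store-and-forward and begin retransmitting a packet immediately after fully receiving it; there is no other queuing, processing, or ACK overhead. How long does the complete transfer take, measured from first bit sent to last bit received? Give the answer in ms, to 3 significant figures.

Per-hop transmission t_tx = L/R = 11680/1400000000 = 0.00834286 ms.
Per-hop propagation t_prop = 18/198000000 = 9.09091e-05 ms.
Pipeline fill: first packet needs 2·t_tx to clear all hops; remaining 164 packets each add one t_tx.
Total = (2+165-1)·t_tx + 2·t_prop = 166·0.00834286 + 2·9.09091e-05 = 1.39 ms.

1.39 ms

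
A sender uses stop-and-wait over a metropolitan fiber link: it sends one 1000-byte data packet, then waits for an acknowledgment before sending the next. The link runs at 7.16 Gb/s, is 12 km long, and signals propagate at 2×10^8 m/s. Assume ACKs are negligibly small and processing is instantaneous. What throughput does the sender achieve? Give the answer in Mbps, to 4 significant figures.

t_tx = L/R = 8000/7160000000 = 1.11732e-06 s.
t_prop = 12000/200000000 = 6e-05 s; RTT = 0.00012 s.
Cycle = t_tx + RTT = 0.000121117 s.
Throughput = L / cycle = 8000 / 0.000121117 = 66.05 Mbps.

66.05 Mbps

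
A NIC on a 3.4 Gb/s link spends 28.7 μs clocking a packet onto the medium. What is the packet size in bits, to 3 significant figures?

97600 bits

L = R × t_tx = 3400000000 b/s × 2.87e-05 s = 97580 bits.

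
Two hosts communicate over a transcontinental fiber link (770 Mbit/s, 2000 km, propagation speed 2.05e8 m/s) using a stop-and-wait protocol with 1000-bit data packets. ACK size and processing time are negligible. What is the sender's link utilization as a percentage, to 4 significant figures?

t_tx = L/R = 1000/770000000 = 1.2987e-06 s.
t_prop = 2000000/2.05e+08 = 0.0097561 s; RTT = 0.0195122 s.
Cycle = t_tx + RTT = 0.0195135 s.
Utilization = t_tx / cycle = 1.2987e-06/0.0195135 = 0.006655 %.

0.006655 %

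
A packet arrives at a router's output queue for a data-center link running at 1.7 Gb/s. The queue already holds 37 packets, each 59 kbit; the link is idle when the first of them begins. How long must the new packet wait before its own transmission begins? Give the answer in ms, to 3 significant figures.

1.28 ms

Each queued packet: L/R = 59000/1700000000 = 0.0347059 ms.
37 queued → 1.28412 ms.
Queuing delay = 1.28 ms.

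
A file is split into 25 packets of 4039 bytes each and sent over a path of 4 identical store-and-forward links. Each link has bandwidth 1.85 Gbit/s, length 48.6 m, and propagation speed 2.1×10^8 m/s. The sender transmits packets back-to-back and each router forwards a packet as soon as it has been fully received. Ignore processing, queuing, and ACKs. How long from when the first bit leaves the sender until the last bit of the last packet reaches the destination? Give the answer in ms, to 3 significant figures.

0.490 ms

Per-hop transmission t_tx = L/R = 32312/1850000000 = 0.0174659 ms.
Per-hop propagation t_prop = 48.6/210000000 = 0.000231429 ms.
Pipeline fill: first packet needs 4·t_tx to clear all hops; remaining 24 packets each add one t_tx.
Total = (4+25-1)·t_tx + 4·t_prop = 28·0.0174659 + 4·0.000231429 = 0.490 ms.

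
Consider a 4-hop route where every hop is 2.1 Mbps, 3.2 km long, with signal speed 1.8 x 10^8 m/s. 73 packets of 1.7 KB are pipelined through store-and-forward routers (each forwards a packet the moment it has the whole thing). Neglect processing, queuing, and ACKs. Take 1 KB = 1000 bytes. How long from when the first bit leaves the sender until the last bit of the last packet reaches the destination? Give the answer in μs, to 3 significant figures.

Per-hop transmission t_tx = L/R = 13600/2100000 = 6476.19 μs.
Per-hop propagation t_prop = 3200/180000000 = 17.7778 μs.
Pipeline fill: first packet needs 4·t_tx to clear all hops; remaining 72 packets each add one t_tx.
Total = (4+73-1)·t_tx + 4·t_prop = 76·6476.19 + 4·17.7778 = 492000 μs.

492000 μs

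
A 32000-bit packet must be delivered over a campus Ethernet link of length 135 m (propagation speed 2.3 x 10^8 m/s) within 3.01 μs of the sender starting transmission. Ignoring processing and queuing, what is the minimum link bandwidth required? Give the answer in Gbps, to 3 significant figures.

13.2 Gbps

Propagation delay = 135 / 2.3e+08 = 0.586957 μs.
Transmission budget = 3.01 − 0.586957 = 2.42304 μs.
R ≥ L / t_tx = 32000 bits / 2.42304e-06 s = 13.2 Gbps.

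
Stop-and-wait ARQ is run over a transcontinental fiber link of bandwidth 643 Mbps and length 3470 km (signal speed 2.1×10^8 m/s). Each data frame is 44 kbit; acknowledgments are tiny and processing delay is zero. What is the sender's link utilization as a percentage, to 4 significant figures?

t_tx = L/R = 44000/643000000 = 6.84292e-05 s.
t_prop = 3470000/210000000 = 0.0165238 s; RTT = 0.0330476 s.
Cycle = t_tx + RTT = 0.033116 s.
Utilization = t_tx / cycle = 6.84292e-05/0.033116 = 0.2066 %.

0.2066 %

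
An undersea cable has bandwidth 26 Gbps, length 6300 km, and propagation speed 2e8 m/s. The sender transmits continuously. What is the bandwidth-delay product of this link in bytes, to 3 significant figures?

Propagation delay = 6300000 / 200000000 = 0.0315 s.
BDP = R × t_prop = 26000000000 × 0.0315 = 819000000 bits.
In bytes: 819000000/8 = 102000000 bytes.

102000000 bytes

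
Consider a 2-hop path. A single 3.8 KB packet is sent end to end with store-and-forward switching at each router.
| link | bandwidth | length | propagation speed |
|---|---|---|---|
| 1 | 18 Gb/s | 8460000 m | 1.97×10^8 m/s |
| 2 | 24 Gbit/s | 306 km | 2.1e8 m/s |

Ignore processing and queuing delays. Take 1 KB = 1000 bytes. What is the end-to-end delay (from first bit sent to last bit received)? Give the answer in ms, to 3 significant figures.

L = 30400 bits.
Transmission delays (L/R per hop): 0.00168889, 0.00126667 ms; sum = 0.00295556 ms.
Propagation delays (d/s per hop): 42.9442, 1.45714 ms; sum = 44.4013 ms.
End-to-end = 44.4 ms.

44.4 ms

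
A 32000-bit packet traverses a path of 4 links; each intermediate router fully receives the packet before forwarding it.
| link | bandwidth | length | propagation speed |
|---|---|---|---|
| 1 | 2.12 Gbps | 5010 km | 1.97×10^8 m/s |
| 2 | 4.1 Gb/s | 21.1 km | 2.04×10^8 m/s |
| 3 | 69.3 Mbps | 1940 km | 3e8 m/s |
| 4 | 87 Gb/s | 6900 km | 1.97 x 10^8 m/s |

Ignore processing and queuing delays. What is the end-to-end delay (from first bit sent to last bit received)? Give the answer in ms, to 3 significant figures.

67.5 ms

Transmission delays (L/R per hop): 0.0150943, 0.00780488, 0.46176, 0.000367816 ms; sum = 0.485027 ms.
Propagation delays (d/s per hop): 25.4315, 0.103431, 6.46667, 35.0254 ms; sum = 67.027 ms.
End-to-end = 67.5 ms.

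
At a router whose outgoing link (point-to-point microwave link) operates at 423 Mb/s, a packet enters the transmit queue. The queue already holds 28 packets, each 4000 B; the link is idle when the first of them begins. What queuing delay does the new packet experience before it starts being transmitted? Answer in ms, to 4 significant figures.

Each queued packet: L/R = 32000/423000000 = 0.0756501 ms.
28 queued → 2.1182 ms.
Queuing delay = 2.118 ms.

2.118 ms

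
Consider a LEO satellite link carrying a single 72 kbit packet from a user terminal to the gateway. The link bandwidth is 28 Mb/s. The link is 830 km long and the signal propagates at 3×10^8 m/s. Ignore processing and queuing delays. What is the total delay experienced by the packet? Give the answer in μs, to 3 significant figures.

L = 72000 bits.
Transmission delay = L/R = 72000 / 28000000 = 2571.43 μs.
Propagation delay = d/s = 830000 m / 300000000 m/s = 2766.67 μs.
Total = 5340 μs.

5340 μs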